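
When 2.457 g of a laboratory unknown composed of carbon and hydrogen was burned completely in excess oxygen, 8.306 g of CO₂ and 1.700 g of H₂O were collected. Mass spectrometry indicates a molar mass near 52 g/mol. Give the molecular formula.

mol C = 8.306 g CO₂ ÷ 44.009 g/mol = 0.18873 mol
mol H = 2 × 1.700 g H₂O ÷ 18.015 g/mol = 0.18873 mol
Divide by the smallest (0.18873 mol): C 1.000, H 1.000
Empirical formula: CH
Empirical-formula mass = 13.02 g/mol; 52 ÷ 13.02 ≈ 4, so the molecular formula is C4H4.

C4H4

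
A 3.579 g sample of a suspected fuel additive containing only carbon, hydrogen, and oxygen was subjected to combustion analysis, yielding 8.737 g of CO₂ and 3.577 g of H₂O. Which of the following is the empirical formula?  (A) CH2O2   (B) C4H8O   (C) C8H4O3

mol C = 8.737 g CO₂ ÷ 44.009 g/mol = 0.19853 mol
mol H = 2 × 3.577 g H₂O ÷ 18.015 g/mol = 0.39711 mol
mass O = 3.579 − (2.3845 + 0.40029) = 0.79419 g → mol O = 0.79419 ÷ 15.999 = 0.049640 mol
Divide by the smallest (0.049640 mol): C 3.999, H 8.000, O 1.000

(B) C4H8O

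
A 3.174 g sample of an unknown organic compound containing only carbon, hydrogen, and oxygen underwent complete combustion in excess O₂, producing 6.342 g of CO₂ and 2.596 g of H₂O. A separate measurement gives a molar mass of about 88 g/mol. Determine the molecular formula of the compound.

mol C = 6.342 g CO₂ ÷ 44.009 g/mol = 0.14411 mol
mol H = 2 × 2.596 g H₂O ÷ 18.015 g/mol = 0.28820 mol
mass O = 3.174 − (1.7309 + 0.29051) = 1.1526 g → mol O = 1.1526 ÷ 15.999 = 0.072043 mol
Divide by the smallest (0.072043 mol): C 2.000, H 4.000, O 1.000
Empirical formula: C2H4O
Empirical-formula mass = 44.05 g/mol; 88 ÷ 44.05 ≈ 2, so the molecular formula is C4H8O2.

C4H8O2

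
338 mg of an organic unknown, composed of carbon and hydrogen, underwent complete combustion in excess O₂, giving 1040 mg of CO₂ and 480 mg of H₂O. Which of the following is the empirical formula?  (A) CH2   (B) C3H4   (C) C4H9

(C) C4H9

mol C = 1.04 g CO₂ ÷ 44.009 g/mol = 0.02363 mol
mol H = 2 × 0.480 g H₂O ÷ 18.015 g/mol = 0.05329 mol
Divide by the smallest (0.02363 mol): C 1.000, H 2.255
Multiplying each by 4 gives whole numbers: C 4.00, H 9.02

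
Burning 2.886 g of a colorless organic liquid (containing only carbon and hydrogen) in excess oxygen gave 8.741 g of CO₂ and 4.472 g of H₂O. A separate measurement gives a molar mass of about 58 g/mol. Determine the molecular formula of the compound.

C4H10

mol C = 8.741 g CO₂ ÷ 44.009 g/mol = 0.19862 mol
mol H = 2 × 4.472 g H₂O ÷ 18.015 g/mol = 0.49648 mol
Divide by the smallest (0.19862 mol): C 1.000, H 2.500
Multiplying each by 2 gives whole numbers: C 2.00, H 5.00
Empirical formula: C2H5
Empirical-formula mass = 29.06 g/mol; 58 ÷ 29.06 ≈ 2, so the molecular formula is C4H10.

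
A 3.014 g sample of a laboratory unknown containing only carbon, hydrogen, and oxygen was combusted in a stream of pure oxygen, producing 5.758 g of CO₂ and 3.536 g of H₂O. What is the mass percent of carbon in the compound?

mol C = 5.758 g CO₂ ÷ 44.009 g/mol = 0.13084 mol
mol H = 2 × 3.536 g H₂O ÷ 18.015 g/mol = 0.39256 mol
mass O = 3.014 − (1.5715 + 0.39570) = 1.0468 g → mol O = 1.0468 ÷ 15.999 = 0.065430 mol
mass % C = 1.5715 g ÷ 3.014 g × 100%

52.14%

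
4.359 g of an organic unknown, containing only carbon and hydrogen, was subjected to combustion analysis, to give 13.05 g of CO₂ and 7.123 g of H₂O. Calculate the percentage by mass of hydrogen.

mol C = 13.05 g CO₂ ÷ 44.009 g/mol = 0.29653 mol
mol H = 2 × 7.123 g H₂O ÷ 18.015 g/mol = 0.79079 mol
mass % H = 0.79711 g ÷ 4.359 g × 100%

18.29%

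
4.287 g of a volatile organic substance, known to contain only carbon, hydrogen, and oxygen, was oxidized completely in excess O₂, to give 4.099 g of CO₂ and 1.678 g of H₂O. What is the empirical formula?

CH2O2

mol C = 4.099 g CO₂ ÷ 44.009 g/mol = 0.093140 mol
mol H = 2 × 1.678 g H₂O ÷ 18.015 g/mol = 0.18629 mol
mass O = 4.287 − (1.1187 + 0.18778) = 2.9805 g → mol O = 2.9805 ÷ 15.999 = 0.18629 mol
Divide by the smallest (0.093140 mol): C 1.000, H 2.000, O 2.000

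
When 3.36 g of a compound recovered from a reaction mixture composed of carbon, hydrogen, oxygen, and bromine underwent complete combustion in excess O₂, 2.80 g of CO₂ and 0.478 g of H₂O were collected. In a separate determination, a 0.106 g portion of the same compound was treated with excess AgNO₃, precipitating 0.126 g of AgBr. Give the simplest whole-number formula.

C6H5Br2O5

mol C = 2.80 g CO₂ ÷ 44.009 g/mol = 0.06362 mol
mol H = 2 × 0.478 g H₂O ÷ 18.015 g/mol = 0.05307 mol
From the AgBr data: mol Br per gram of compound = (0.126 ÷ 187.772) ÷ 0.106 = 0.006330 mol/g, so in the 3.36 g combustion sample mol Br = 0.02127 mol
mass O = 3.36 − (0.7642 + 0.05349 + 1.700) = 0.8427 g → mol O = 0.8427 ÷ 15.999 = 0.05268 mol
Divide by the smallest (0.02127 mol): C 2.991, H 2.495, Br 1.000, O 2.476
Multiplying each by 2 gives whole numbers: C 5.98, H 4.99, Br 2.00, O 4.95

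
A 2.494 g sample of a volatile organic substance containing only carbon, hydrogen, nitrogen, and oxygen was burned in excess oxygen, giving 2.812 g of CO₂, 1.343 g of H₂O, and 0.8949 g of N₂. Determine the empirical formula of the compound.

mol C = 2.812 g CO₂ ÷ 44.009 g/mol = 0.063896 mol
mol H = 2 × 1.343 g H₂O ÷ 18.015 g/mol = 0.14910 mol
mol N = 2 × 0.8949 g N₂ ÷ 28.014 g/mol = 0.063889 mol
mass O = 2.494 − (0.76746 + 0.15029 + 0.89490) = 0.68135 g → mol O = 0.68135 ÷ 15.999 = 0.042587 mol
Divide by the smallest (0.042587 mol): C 1.500, H 3.501, N 1.500, O 1.000
Multiplying each by 2 gives whole numbers: C 3.00, H 7.00, N 3.00, O 2.00

C3H7N3O2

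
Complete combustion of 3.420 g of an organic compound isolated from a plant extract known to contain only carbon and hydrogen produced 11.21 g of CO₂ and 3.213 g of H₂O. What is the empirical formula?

mol C = 11.21 g CO₂ ÷ 44.009 g/mol = 0.25472 mol
mol H = 2 × 3.213 g H₂O ÷ 18.015 g/mol = 0.35670 mol
Divide by the smallest (0.25472 mol): C 1.000, H 1.400
Multiplying each by 5 gives whole numbers: C 5.00, H 7.00

C5H7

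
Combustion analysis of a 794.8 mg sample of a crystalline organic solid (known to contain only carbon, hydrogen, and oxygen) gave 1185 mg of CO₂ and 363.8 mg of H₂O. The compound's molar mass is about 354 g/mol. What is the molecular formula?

C12H18O12

mol C = 1.185 g CO₂ ÷ 44.009 g/mol = 0.026926 mol
mol H = 2 × 0.3638 g H₂O ÷ 18.015 g/mol = 0.040389 mol
mass O = 0.7948 − (0.32341 + 0.040712) = 0.43068 g → mol O = 0.43068 ÷ 15.999 = 0.026919 mol
Divide by the smallest (0.026919 mol): C 1.000, H 1.500, O 1.000
Multiplying each by 2 gives whole numbers: C 2.00, H 3.00, O 2.00
Empirical formula: C2H3O2
Empirical-formula mass = 59.04 g/mol; 354 ÷ 59.04 ≈ 6, so the molecular formula is C12H18O12.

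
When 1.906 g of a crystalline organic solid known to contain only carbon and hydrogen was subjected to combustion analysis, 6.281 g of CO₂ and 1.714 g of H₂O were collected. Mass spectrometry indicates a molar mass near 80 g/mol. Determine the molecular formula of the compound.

mol C = 6.281 g CO₂ ÷ 44.009 g/mol = 0.14272 mol
mol H = 2 × 1.714 g H₂O ÷ 18.015 g/mol = 0.19029 mol
Divide by the smallest (0.14272 mol): C 1.000, H 1.333
Multiplying each by 3 gives whole numbers: C 3.00, H 4.00
Empirical formula: C3H4
Empirical-formula mass = 40.06 g/mol; 80 ÷ 40.06 ≈ 2, so the molecular formula is C6H8.

C6H8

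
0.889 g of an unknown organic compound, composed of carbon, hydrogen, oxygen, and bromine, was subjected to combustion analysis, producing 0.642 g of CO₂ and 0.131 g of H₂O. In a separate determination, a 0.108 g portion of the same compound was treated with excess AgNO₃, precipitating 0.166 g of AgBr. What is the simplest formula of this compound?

C2H2BrO

mol C = 0.642 g CO₂ ÷ 44.009 g/mol = 0.01459 mol
mol H = 2 × 0.131 g H₂O ÷ 18.015 g/mol = 0.01454 mol
From the AgBr data: mol Br per gram of compound = (0.166 ÷ 187.772) ÷ 0.108 = 0.008186 mol/g, so in the 0.889 g combustion sample mol Br = 0.007277 mol
mass O = 0.889 − (0.1752 + 0.01466 + 0.5815) = 0.1177 g → mol O = 0.1177 ÷ 15.999 = 0.007354 mol
Divide by the smallest (0.007277 mol): C 2.005, H 1.999, Br 1.000, O 1.011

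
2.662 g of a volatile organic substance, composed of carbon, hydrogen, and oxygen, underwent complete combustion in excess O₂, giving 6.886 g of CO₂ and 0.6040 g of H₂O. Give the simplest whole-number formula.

C7H3O2

mol C = 6.886 g CO₂ ÷ 44.009 g/mol = 0.15647 mol
mol H = 2 × 0.6040 g H₂O ÷ 18.015 g/mol = 0.067055 mol
mass O = 2.662 − (1.8793 + 0.067592) = 0.71507 g → mol O = 0.71507 ÷ 15.999 = 0.044695 mol
Divide by the smallest (0.044695 mol): C 3.501, H 1.500, O 1.000
Multiplying each by 2 gives whole numbers: C 7.00, H 3.00, O 2.00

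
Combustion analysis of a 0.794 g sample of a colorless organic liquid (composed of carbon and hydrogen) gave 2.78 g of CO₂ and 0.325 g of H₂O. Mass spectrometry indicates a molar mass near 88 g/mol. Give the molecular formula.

C7H4

mol C = 2.78 g CO₂ ÷ 44.009 g/mol = 0.06317 mol
mol H = 2 × 0.325 g H₂O ÷ 18.015 g/mol = 0.03608 mol
Divide by the smallest (0.03608 mol): C 1.751, H 1.000
Multiplying each by 4 gives whole numbers: C 7.00, H 4.00
Empirical formula: C7H4
Empirical-formula mass = 88.11 g/mol; 88 ÷ 88.11 ≈ 1, so the molecular formula is C7H4.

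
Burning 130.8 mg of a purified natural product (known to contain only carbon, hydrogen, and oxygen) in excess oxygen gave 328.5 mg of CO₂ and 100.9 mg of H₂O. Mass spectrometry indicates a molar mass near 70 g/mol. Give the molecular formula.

mol C = 0.3285 g CO₂ ÷ 44.009 g/mol = 0.0074644 mol
mol H = 2 × 0.1009 g H₂O ÷ 18.015 g/mol = 0.011202 mol
mass O = 0.1308 − (0.089655 + 0.011291) = 0.029854 g → mol O = 0.029854 ÷ 15.999 = 0.0018660 mol
Divide by the smallest (0.0018660 mol): C 4.000, H 6.003, O 1.000
Empirical formula: C4H6O
Empirical-formula mass = 70.09 g/mol; 70 ÷ 70.09 ≈ 1, so the molecular formula is C4H6O.

C4H6O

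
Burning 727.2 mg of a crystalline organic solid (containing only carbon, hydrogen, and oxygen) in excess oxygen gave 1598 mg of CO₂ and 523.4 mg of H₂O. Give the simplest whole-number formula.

C5H8O2

mol C = 1.598 g CO₂ ÷ 44.009 g/mol = 0.036311 mol
mol H = 2 × 0.5234 g H₂O ÷ 18.015 g/mol = 0.058107 mol
mass O = 0.7272 − (0.43613 + 0.058572) = 0.23250 g → mol O = 0.23250 ÷ 15.999 = 0.014532 mol
Divide by the smallest (0.014532 mol): C 2.499, H 3.999, O 1.000
Multiplying each by 2 gives whole numbers: C 5.00, H 8.00, O 2.00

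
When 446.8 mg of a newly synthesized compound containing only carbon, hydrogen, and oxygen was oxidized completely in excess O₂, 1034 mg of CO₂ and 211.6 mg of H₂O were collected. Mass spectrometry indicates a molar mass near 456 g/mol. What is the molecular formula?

C24H24O9

mol C = 1.034 g CO₂ ÷ 44.009 g/mol = 0.023495 mol
mol H = 2 × 0.2116 g H₂O ÷ 18.015 g/mol = 0.023492 mol
mass O = 0.4468 − (0.28220 + 0.023679) = 0.14092 g → mol O = 0.14092 ÷ 15.999 = 0.0088080 mol
Divide by the smallest (0.0088080 mol): C 2.667, H 2.667, O 1.000
Multiplying each by 3 gives whole numbers: C 8.00, H 8.00, O 3.00
Empirical formula: C8H8O3
Empirical-formula mass = 152.15 g/mol; 456 ÷ 152.15 ≈ 3, so the molecular formula is C24H24O9.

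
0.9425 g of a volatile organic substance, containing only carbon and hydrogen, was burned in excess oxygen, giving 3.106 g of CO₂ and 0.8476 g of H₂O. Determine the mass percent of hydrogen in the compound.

mol C = 3.106 g CO₂ ÷ 44.009 g/mol = 0.070576 mol
mol H = 2 × 0.8476 g H₂O ÷ 18.015 g/mol = 0.094099 mol
mass % H = 0.094852 g ÷ 0.9425 g × 100%

10.06%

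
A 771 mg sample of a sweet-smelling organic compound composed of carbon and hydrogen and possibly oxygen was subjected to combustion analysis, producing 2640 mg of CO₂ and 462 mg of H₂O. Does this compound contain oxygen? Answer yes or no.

no

mol C = 2.64 g CO₂ ÷ 44.009 g/mol = 0.05999 mol
mol H = 2 × 0.462 g H₂O ÷ 18.015 g/mol = 0.05129 mol
C and H together account for 0.7722 g — essentially the entire 0.771 g sample — so the compound contains no oxygen.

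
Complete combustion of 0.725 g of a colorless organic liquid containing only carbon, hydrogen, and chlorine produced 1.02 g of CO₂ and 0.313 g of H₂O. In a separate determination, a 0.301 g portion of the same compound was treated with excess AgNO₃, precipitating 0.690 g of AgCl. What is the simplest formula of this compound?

C2H3Cl

mol C = 1.02 g CO₂ ÷ 44.009 g/mol = 0.02318 mol
mol H = 2 × 0.313 g H₂O ÷ 18.015 g/mol = 0.03475 mol
From the AgCl data: mol Cl per gram of compound = (0.690 ÷ 143.318) ÷ 0.301 = 0.01599 mol/g, so in the 0.725 g combustion sample mol Cl = 0.01160 mol
Divide by the smallest (0.01160 mol): C 1.999, H 2.997, Cl 1.000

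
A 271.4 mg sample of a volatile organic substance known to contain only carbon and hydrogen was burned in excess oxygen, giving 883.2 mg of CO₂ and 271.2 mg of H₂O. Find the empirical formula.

C2H3

mol C = 0.8832 g CO₂ ÷ 44.009 g/mol = 0.020069 mol
mol H = 2 × 0.2712 g H₂O ÷ 18.015 g/mol = 0.030108 mol
Divide by the smallest (0.020069 mol): C 1.000, H 1.500
Multiplying each by 2 gives whole numbers: C 2.00, H 3.00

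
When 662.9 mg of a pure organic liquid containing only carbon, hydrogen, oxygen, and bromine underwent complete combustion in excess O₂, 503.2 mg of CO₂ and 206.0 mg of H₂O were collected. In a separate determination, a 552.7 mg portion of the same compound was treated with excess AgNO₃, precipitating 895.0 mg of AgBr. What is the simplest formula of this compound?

mol C = 0.5032 g CO₂ ÷ 44.009 g/mol = 0.011434 mol
mol H = 2 × 0.2060 g H₂O ÷ 18.015 g/mol = 0.022870 mol
From the AgBr data: mol Br per gram of compound = (0.8950 ÷ 187.772) ÷ 0.5527 = 0.0086239 mol/g, so in the 0.6629 g combustion sample mol Br = 0.0057168 mol
mass O = 0.6629 − (0.13733 + 0.023053 + 0.45679) = 0.045720 g → mol O = 0.045720 ÷ 15.999 = 0.0028577 mol
Divide by the smallest (0.0028577 mol): C 4.001, H 8.003, Br 2.000, O 1.000

C4H8Br2O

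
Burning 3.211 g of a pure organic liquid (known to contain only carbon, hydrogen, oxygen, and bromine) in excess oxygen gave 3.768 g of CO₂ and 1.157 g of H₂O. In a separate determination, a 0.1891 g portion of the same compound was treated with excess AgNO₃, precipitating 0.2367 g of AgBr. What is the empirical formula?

C4H6BrO

mol C = 3.768 g CO₂ ÷ 44.009 g/mol = 0.085619 mol
mol H = 2 × 1.157 g H₂O ÷ 18.015 g/mol = 0.12845 mol
From the AgBr data: mol Br per gram of compound = (0.2367 ÷ 187.772) ÷ 0.1891 = 0.0066662 mol/g, so in the 3.211 g combustion sample mol Br = 0.021405 mol
mass O = 3.211 − (1.0284 + 0.12948 + 1.7103) = 0.34281 g → mol O = 0.34281 ÷ 15.999 = 0.021427 mol
Divide by the smallest (0.021405 mol): C 4.000, H 6.001, Br 1.000, O 1.001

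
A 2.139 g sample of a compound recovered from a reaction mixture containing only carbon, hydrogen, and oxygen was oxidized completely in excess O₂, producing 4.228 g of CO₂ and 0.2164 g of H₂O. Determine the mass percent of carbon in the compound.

mol C = 4.228 g CO₂ ÷ 44.009 g/mol = 0.096071 mol
mol H = 2 × 0.2164 g H₂O ÷ 18.015 g/mol = 0.024024 mol
mass O = 2.139 − (1.1539 + 0.024217) = 0.96087 g → mol O = 0.96087 ÷ 15.999 = 0.060058 mol
mass % C = 1.1539 g ÷ 2.139 g × 100%

53.95%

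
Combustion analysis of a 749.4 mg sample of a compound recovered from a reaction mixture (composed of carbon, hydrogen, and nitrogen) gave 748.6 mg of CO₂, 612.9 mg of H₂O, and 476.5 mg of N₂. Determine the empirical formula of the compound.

mol C = 0.7486 g CO₂ ÷ 44.009 g/mol = 0.017010 mol
mol H = 2 × 0.6129 g H₂O ÷ 18.015 g/mol = 0.068043 mol
mol N = 2 × 0.4765 g N₂ ÷ 28.014 g/mol = 0.034019 mol
Divide by the smallest (0.017010 mol): C 1.000, H 4.000, N 2.000

CH4N2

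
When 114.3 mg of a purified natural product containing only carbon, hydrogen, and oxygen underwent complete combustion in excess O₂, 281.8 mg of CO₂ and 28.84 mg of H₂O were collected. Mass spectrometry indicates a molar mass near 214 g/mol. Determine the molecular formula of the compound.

mol C = 0.2818 g CO₂ ÷ 44.009 g/mol = 0.0064032 mol
mol H = 2 × 0.02884 g H₂O ÷ 18.015 g/mol = 0.0032018 mol
mass O = 0.1143 − (0.076909 + 0.0032274) = 0.034163 g → mol O = 0.034163 ÷ 15.999 = 0.0021353 mol
Divide by the smallest (0.0021353 mol): C 2.999, H 1.499, O 1.000
Multiplying each by 2 gives whole numbers: C 6.00, H 3.00, O 2.00
Empirical formula: C6H3O2
Empirical-formula mass = 107.09 g/mol; 214 ÷ 107.09 ≈ 2, so the molecular formula is C12H6O4.

C12H6O4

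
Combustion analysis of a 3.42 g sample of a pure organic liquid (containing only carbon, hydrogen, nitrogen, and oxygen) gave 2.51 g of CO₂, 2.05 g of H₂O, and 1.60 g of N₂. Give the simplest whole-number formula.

CH4N2O

mol C = 2.51 g CO₂ ÷ 44.009 g/mol = 0.05703 mol
mol H = 2 × 2.05 g H₂O ÷ 18.015 g/mol = 0.2276 mol
mol N = 2 × 1.60 g N₂ ÷ 28.014 g/mol = 0.1142 mol
mass O = 3.42 − (0.6850 + 0.2294 + 1.600) = 0.9056 g → mol O = 0.9056 ÷ 15.999 = 0.05660 mol
Divide by the smallest (0.05660 mol): C 1.008, H 4.021, N 2.018, O 1.000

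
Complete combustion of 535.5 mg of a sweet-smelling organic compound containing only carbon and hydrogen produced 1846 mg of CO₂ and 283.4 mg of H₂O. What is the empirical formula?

mol C = 1.846 g CO₂ ÷ 44.009 g/mol = 0.041946 mol
mol H = 2 × 0.2834 g H₂O ÷ 18.015 g/mol = 0.031463 mol
Divide by the smallest (0.031463 mol): C 1.333, H 1.000
Multiplying each by 3 gives whole numbers: C 4.00, H 3.00

C4H3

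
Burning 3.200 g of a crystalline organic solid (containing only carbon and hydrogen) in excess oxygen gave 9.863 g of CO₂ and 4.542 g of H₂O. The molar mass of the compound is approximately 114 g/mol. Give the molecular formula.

mol C = 9.863 g CO₂ ÷ 44.009 g/mol = 0.22411 mol
mol H = 2 × 4.542 g H₂O ÷ 18.015 g/mol = 0.50425 mol
Divide by the smallest (0.22411 mol): C 1.000, H 2.250
Multiplying each by 4 gives whole numbers: C 4.00, H 9.00
Empirical formula: C4H9
Empirical-formula mass = 57.12 g/mol; 114 ÷ 57.12 ≈ 2, so the molecular formula is C8H18.

C8H18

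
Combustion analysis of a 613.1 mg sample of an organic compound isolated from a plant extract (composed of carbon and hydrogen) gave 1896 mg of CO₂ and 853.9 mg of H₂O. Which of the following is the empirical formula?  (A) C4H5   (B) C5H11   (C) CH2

(B) C5H11

mol C = 1.896 g CO₂ ÷ 44.009 g/mol = 0.043082 mol
mol H = 2 × 0.8539 g H₂O ÷ 18.015 g/mol = 0.094799 mol
Divide by the smallest (0.043082 mol): C 1.000, H 2.200
Multiplying each by 5 gives whole numbers: C 5.00, H 11.00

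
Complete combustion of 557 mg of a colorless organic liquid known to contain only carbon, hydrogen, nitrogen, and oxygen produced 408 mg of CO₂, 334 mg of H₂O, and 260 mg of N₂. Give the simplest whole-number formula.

mol C = 0.408 g CO₂ ÷ 44.009 g/mol = 0.009271 mol
mol H = 2 × 0.334 g H₂O ÷ 18.015 g/mol = 0.03708 mol
mol N = 2 × 0.260 g N₂ ÷ 28.014 g/mol = 0.01856 mol
mass O = 0.557 − (0.1114 + 0.03738 + 0.2600) = 0.1483 g → mol O = 0.1483 ÷ 15.999 = 0.009268 mol
Divide by the smallest (0.009268 mol): C 1.000, H 4.001, N 2.003, O 1.000

CH4N2O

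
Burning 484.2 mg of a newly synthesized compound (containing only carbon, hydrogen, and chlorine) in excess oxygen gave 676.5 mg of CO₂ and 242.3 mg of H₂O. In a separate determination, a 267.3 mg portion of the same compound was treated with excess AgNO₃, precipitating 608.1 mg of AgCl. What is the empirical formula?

mol C = 0.6765 g CO₂ ÷ 44.009 g/mol = 0.015372 mol
mol H = 2 × 0.2423 g H₂O ÷ 18.015 g/mol = 0.026900 mol
From the AgCl data: mol Cl per gram of compound = (0.6081 ÷ 143.318) ÷ 0.2673 = 0.015874 mol/g, so in the 0.4842 g combustion sample mol Cl = 0.0076860 mol
Divide by the smallest (0.0076860 mol): C 2.000, H 3.500, Cl 1.000
Multiplying each by 2 gives whole numbers: C 4.00, H 7.00, Cl 2.00

C4H7Cl2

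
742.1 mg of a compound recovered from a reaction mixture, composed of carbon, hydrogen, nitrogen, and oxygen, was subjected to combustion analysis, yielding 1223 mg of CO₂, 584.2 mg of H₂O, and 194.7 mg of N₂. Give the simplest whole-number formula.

mol C = 1.223 g CO₂ ÷ 44.009 g/mol = 0.027790 mol
mol H = 2 × 0.5842 g H₂O ÷ 18.015 g/mol = 0.064857 mol
mol N = 2 × 0.1947 g N₂ ÷ 28.014 g/mol = 0.013900 mol
mass O = 0.7421 − (0.33378 + 0.065376 + 0.19470) = 0.14824 g → mol O = 0.14824 ÷ 15.999 = 0.0092657 mol
Divide by the smallest (0.0092657 mol): C 2.999, H 7.000, N 1.500, O 1.000
Multiplying each by 2 gives whole numbers: C 6.00, H 14.00, N 3.00, O 2.00

C6H14N3O2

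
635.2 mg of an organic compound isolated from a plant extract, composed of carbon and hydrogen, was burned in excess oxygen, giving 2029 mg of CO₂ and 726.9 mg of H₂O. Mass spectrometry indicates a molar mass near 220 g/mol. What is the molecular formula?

mol C = 2.029 g CO₂ ÷ 44.009 g/mol = 0.046104 mol
mol H = 2 × 0.7269 g H₂O ÷ 18.015 g/mol = 0.080699 mol
Divide by the smallest (0.046104 mol): C 1.000, H 1.750
Multiplying each by 4 gives whole numbers: C 4.00, H 7.00
Empirical formula: C4H7
Empirical-formula mass = 55.10 g/mol; 220 ÷ 55.10 ≈ 4, so the molecular formula is C16H28.

C16H28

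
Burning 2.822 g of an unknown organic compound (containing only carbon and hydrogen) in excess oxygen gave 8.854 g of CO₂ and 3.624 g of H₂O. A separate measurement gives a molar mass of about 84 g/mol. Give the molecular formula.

mol C = 8.854 g CO₂ ÷ 44.009 g/mol = 0.20119 mol
mol H = 2 × 3.624 g H₂O ÷ 18.015 g/mol = 0.40233 mol
Divide by the smallest (0.20119 mol): C 1.000, H 2.000
Empirical formula: CH2
Empirical-formula mass = 14.03 g/mol; 84 ÷ 14.03 ≈ 6, so the molecular formula is C6H12.

C6H12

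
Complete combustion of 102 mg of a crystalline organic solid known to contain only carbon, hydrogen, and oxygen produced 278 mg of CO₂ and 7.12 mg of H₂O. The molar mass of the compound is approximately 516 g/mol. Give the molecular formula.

mol C = 0.278 g CO₂ ÷ 44.009 g/mol = 0.006317 mol
mol H = 2 × 0.00712 g H₂O ÷ 18.015 g/mol = 0.0007905 mol
mass O = 0.102 − (0.07587 + 0.0007968) = 0.02533 g → mol O = 0.02533 ÷ 15.999 = 0.001583 mol
Divide by the smallest (0.0007905 mol): C 7.991, H 1.000, O 2.003
Empirical formula: C8HO2
Empirical-formula mass = 129.09 g/mol; 516 ÷ 129.09 ≈ 4, so the molecular formula is C32H4O8.

C32H4O8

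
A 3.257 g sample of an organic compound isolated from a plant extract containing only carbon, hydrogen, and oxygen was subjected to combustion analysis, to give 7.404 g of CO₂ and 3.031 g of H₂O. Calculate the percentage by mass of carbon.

mol C = 7.404 g CO₂ ÷ 44.009 g/mol = 0.16824 mol
mol H = 2 × 3.031 g H₂O ÷ 18.015 g/mol = 0.33650 mol
mass O = 3.257 − (2.0207 + 0.33919) = 0.89710 g → mol O = 0.89710 ÷ 15.999 = 0.056072 mol
mass % C = 2.0207 g ÷ 3.257 g × 100%

62.04%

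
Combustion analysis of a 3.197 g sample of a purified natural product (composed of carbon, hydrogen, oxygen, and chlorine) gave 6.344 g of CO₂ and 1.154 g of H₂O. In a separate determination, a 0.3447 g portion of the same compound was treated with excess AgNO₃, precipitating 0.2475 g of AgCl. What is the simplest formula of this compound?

mol C = 6.344 g CO₂ ÷ 44.009 g/mol = 0.14415 mol
mol H = 2 × 1.154 g H₂O ÷ 18.015 g/mol = 0.12812 mol
From the AgCl data: mol Cl per gram of compound = (0.2475 ÷ 143.318) ÷ 0.3447 = 0.0050099 mol/g, so in the 3.197 g combustion sample mol Cl = 0.016017 mol
mass O = 3.197 − (1.7314 + 0.12914 + 0.56780) = 0.76865 g → mol O = 0.76865 ÷ 15.999 = 0.048044 mol
Divide by the smallest (0.016017 mol): C 9.000, H 7.999, Cl 1.000, O 3.000

C9H8ClO3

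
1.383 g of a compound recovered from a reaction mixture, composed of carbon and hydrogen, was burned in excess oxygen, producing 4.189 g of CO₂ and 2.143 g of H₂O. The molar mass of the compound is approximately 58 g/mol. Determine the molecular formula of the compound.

C4H10

mol C = 4.189 g CO₂ ÷ 44.009 g/mol = 0.095185 mol
mol H = 2 × 2.143 g H₂O ÷ 18.015 g/mol = 0.23791 mol
Divide by the smallest (0.095185 mol): C 1.000, H 2.499
Multiplying each by 2 gives whole numbers: C 2.00, H 5.00
Empirical formula: C2H5
Empirical-formula mass = 29.06 g/mol; 58 ÷ 29.06 ≈ 2, so the molecular formula is C4H10.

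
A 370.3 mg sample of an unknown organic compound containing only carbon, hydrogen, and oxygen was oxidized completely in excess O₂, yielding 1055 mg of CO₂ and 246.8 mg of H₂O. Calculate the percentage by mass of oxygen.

14.79%

mol C = 1.055 g CO₂ ÷ 44.009 g/mol = 0.023972 mol
mol H = 2 × 0.2468 g H₂O ÷ 18.015 g/mol = 0.027399 mol
mass O = 0.3703 − (0.28793 + 0.027619) = 0.054749 g → mol O = 0.054749 ÷ 15.999 = 0.0034220 mol
mass % O = 0.054749 g ÷ 0.3703 g × 100%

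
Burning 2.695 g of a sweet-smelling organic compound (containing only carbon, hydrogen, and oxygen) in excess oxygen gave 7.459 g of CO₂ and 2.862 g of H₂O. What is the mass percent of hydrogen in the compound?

11.88%

mol C = 7.459 g CO₂ ÷ 44.009 g/mol = 0.16949 mol
mol H = 2 × 2.862 g H₂O ÷ 18.015 g/mol = 0.31774 mol
mass O = 2.695 − (2.0357 + 0.32028) = 0.33900 g → mol O = 0.33900 ÷ 15.999 = 0.021189 mol
mass % H = 0.32028 g ÷ 2.695 g × 100%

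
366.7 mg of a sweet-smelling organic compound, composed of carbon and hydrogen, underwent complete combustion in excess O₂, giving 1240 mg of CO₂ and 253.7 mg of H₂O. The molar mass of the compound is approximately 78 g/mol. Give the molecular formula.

C6H6

mol C = 1.240 g CO₂ ÷ 44.009 g/mol = 0.028176 mol
mol H = 2 × 0.2537 g H₂O ÷ 18.015 g/mol = 0.028165 mol
Divide by the smallest (0.028165 mol): C 1.000, H 1.000
Empirical formula: CH
Empirical-formula mass = 13.02 g/mol; 78 ÷ 13.02 ≈ 6, so the molecular formula is C6H6.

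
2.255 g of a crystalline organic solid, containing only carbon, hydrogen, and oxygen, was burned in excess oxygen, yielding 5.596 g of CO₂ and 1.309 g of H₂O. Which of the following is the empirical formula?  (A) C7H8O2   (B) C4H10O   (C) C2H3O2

(A) C7H8O2

mol C = 5.596 g CO₂ ÷ 44.009 g/mol = 0.12716 mol
mol H = 2 × 1.309 g H₂O ÷ 18.015 g/mol = 0.14532 mol
mass O = 2.255 − (1.5273 + 0.14649) = 0.58125 g → mol O = 0.58125 ÷ 15.999 = 0.036330 mol
Divide by the smallest (0.036330 mol): C 3.500, H 4.000, O 1.000
Multiplying each by 2 gives whole numbers: C 7.00, H 8.00, O 2.00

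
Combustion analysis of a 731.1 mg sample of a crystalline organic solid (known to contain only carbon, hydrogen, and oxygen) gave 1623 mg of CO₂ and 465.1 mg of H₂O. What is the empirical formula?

C5H7O2

mol C = 1.623 g CO₂ ÷ 44.009 g/mol = 0.036879 mol
mol H = 2 × 0.4651 g H₂O ÷ 18.015 g/mol = 0.051635 mol
mass O = 0.7311 − (0.44295 + 0.052048) = 0.23610 g → mol O = 0.23610 ÷ 15.999 = 0.014757 mol
Divide by the smallest (0.014757 mol): C 2.499, H 3.499, O 1.000
Multiplying each by 2 gives whole numbers: C 5.00, H 7.00, O 2.00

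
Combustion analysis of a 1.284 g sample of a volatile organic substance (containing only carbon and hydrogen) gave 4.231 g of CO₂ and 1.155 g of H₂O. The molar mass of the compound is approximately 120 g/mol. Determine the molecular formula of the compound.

C9H12

mol C = 4.231 g CO₂ ÷ 44.009 g/mol = 0.096139 mol
mol H = 2 × 1.155 g H₂O ÷ 18.015 g/mol = 0.12823 mol
Divide by the smallest (0.096139 mol): C 1.000, H 1.334
Multiplying each by 3 gives whole numbers: C 3.00, H 4.00
Empirical formula: C3H4
Empirical-formula mass = 40.06 g/mol; 120 ÷ 40.06 ≈ 3, so the molecular formula is C9H12.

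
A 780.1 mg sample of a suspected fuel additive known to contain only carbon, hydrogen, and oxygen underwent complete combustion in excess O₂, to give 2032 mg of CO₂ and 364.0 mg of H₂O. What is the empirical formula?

mol C = 2.032 g CO₂ ÷ 44.009 g/mol = 0.046172 mol
mol H = 2 × 0.3640 g H₂O ÷ 18.015 g/mol = 0.040411 mol
mass O = 0.7801 − (0.55458 + 0.040734) = 0.18479 g → mol O = 0.18479 ÷ 15.999 = 0.011550 mol
Divide by the smallest (0.011550 mol): C 3.998, H 3.499, O 1.000
Multiplying each by 2 gives whole numbers: C 8.00, H 7.00, O 2.00

C8H7O2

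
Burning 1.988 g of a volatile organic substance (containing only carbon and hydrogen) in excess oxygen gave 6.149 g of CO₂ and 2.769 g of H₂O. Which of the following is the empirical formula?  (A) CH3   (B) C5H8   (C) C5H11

(C) C5H11

mol C = 6.149 g CO₂ ÷ 44.009 g/mol = 0.13972 mol
mol H = 2 × 2.769 g H₂O ÷ 18.015 g/mol = 0.30741 mol
Divide by the smallest (0.13972 mol): C 1.000, H 2.200
Multiplying each by 5 gives whole numbers: C 5.00, H 11.00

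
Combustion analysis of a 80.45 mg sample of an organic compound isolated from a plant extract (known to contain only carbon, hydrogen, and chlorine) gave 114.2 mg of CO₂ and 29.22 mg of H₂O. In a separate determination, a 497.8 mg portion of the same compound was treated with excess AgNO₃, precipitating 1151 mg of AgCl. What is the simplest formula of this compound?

C4H5Cl2

mol C = 0.1142 g CO₂ ÷ 44.009 g/mol = 0.0025949 mol
mol H = 2 × 0.02922 g H₂O ÷ 18.015 g/mol = 0.0032440 mol
From the AgCl data: mol Cl per gram of compound = (1.151 ÷ 143.318) ÷ 0.4978 = 0.016133 mol/g, so in the 0.08045 g combustion sample mol Cl = 0.0012979 mol
Divide by the smallest (0.0012979 mol): C 1.999, H 2.499, Cl 1.000
Multiplying each by 2 gives whole numbers: C 4.00, H 5.00, Cl 2.00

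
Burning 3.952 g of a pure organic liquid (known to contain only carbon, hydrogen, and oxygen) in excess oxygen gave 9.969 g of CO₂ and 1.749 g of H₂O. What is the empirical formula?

C7H6O2

mol C = 9.969 g CO₂ ÷ 44.009 g/mol = 0.22652 mol
mol H = 2 × 1.749 g H₂O ÷ 18.015 g/mol = 0.19417 mol
mass O = 3.952 − (2.7208 + 0.19572) = 1.0355 g → mol O = 1.0355 ÷ 15.999 = 0.064724 mol
Divide by the smallest (0.064724 mol): C 3.500, H 3.000, O 1.000
Multiplying each by 2 gives whole numbers: C 7.00, H 6.00, O 2.00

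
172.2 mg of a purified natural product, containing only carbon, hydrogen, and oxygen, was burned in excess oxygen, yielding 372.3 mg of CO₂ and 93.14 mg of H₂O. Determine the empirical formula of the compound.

mol C = 0.3723 g CO₂ ÷ 44.009 g/mol = 0.0084596 mol
mol H = 2 × 0.09314 g H₂O ÷ 18.015 g/mol = 0.010340 mol
mass O = 0.1722 − (0.10161 + 0.010423) = 0.060168 g → mol O = 0.060168 ÷ 15.999 = 0.0037608 mol
Divide by the smallest (0.0037608 mol): C 2.249, H 2.750, O 1.000
Multiplying each by 4 gives whole numbers: C 9.00, H 11.00, O 4.00

C9H11O4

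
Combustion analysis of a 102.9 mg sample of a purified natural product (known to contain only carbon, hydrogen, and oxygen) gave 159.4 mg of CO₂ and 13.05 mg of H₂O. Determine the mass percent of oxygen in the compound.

56.30%

mol C = 0.1594 g CO₂ ÷ 44.009 g/mol = 0.0036220 mol
mol H = 2 × 0.01305 g H₂O ÷ 18.015 g/mol = 0.0014488 mol
mass O = 0.1029 − (0.043504 + 0.0014604) = 0.057936 g → mol O = 0.057936 ÷ 15.999 = 0.0036212 mol
mass % O = 0.057936 g ÷ 0.1029 g × 100%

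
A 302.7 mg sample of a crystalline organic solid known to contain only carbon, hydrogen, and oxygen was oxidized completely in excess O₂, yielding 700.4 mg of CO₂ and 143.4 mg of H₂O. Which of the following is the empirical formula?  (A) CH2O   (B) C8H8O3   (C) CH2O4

mol C = 0.7004 g CO₂ ÷ 44.009 g/mol = 0.015915 mol
mol H = 2 × 0.1434 g H₂O ÷ 18.015 g/mol = 0.015920 mol
mass O = 0.3027 − (0.19115 + 0.016047) = 0.095498 g → mol O = 0.095498 ÷ 15.999 = 0.0059690 mol
Divide by the smallest (0.0059690 mol): C 2.666, H 2.667, O 1.000
Multiplying each by 3 gives whole numbers: C 8.00, H 8.00, O 3.00

(B) C8H8O3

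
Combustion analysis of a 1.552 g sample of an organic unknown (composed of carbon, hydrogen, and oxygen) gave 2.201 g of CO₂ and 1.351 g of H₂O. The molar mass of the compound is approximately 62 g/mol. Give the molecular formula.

mol C = 2.201 g CO₂ ÷ 44.009 g/mol = 0.050012 mol
mol H = 2 × 1.351 g H₂O ÷ 18.015 g/mol = 0.14999 mol
mass O = 1.552 − (0.60070 + 0.15119) = 0.80011 g → mol O = 0.80011 ÷ 15.999 = 0.050010 mol
Divide by the smallest (0.050010 mol): C 1.000, H 2.999, O 1.000
Empirical formula: CH3O
Empirical-formula mass = 31.03 g/mol; 62 ÷ 31.03 ≈ 2, so the molecular formula is C2H6O2.

C2H6O2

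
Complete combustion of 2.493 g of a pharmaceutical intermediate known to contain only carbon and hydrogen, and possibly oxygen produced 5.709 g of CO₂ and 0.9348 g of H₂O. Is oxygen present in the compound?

mol C = 5.709 g CO₂ ÷ 44.009 g/mol = 0.12972 mol
mol H = 2 × 0.9348 g H₂O ÷ 18.015 g/mol = 0.10378 mol
C and H account for only 1.6627 g of the 2.493 g sample; the remaining 0.83028 g must be oxygen.

yes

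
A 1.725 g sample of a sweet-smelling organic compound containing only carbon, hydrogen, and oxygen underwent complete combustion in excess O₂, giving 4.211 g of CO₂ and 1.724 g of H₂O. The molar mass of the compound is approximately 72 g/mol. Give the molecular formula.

C4H8O

mol C = 4.211 g CO₂ ÷ 44.009 g/mol = 0.095685 mol
mol H = 2 × 1.724 g H₂O ÷ 18.015 g/mol = 0.19140 mol
mass O = 1.725 − (1.1493 + 0.19293) = 0.38280 g → mol O = 0.38280 ÷ 15.999 = 0.023927 mol
Divide by the smallest (0.023927 mol): C 3.999, H 7.999, O 1.000
Empirical formula: C4H8O
Empirical-formula mass = 72.11 g/mol; 72 ÷ 72.11 ≈ 1, so the molecular formula is C4H8O.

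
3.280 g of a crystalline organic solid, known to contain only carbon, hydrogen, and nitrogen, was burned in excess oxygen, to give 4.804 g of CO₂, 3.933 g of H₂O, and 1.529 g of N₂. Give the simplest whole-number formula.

mol C = 4.804 g CO₂ ÷ 44.009 g/mol = 0.10916 mol
mol H = 2 × 3.933 g H₂O ÷ 18.015 g/mol = 0.43664 mol
mol N = 2 × 1.529 g N₂ ÷ 28.014 g/mol = 0.10916 mol
Divide by the smallest (0.10916 mol): C 1.000, H 4.000, N 1.000

CH4N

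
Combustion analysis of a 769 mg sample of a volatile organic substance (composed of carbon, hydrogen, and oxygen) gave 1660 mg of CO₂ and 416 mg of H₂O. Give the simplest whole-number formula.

mol C = 1.66 g CO₂ ÷ 44.009 g/mol = 0.03772 mol
mol H = 2 × 0.416 g H₂O ÷ 18.015 g/mol = 0.04618 mol
mass O = 0.769 − (0.4530 + 0.04655) = 0.2694 g → mol O = 0.2694 ÷ 15.999 = 0.01684 mol
Divide by the smallest (0.01684 mol): C 2.240, H 2.743, O 1.000
Multiplying each by 4 gives whole numbers: C 8.96, H 10.97, O 4.00

C9H11O4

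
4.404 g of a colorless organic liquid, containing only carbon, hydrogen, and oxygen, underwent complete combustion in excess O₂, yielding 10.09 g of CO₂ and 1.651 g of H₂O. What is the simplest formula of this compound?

mol C = 10.09 g CO₂ ÷ 44.009 g/mol = 0.22927 mol
mol H = 2 × 1.651 g H₂O ÷ 18.015 g/mol = 0.18329 mol
mass O = 4.404 − (2.7538 + 0.18476) = 1.4655 g → mol O = 1.4655 ÷ 15.999 = 0.091597 mol
Divide by the smallest (0.091597 mol): C 2.503, H 2.001, O 1.000
Multiplying each by 2 gives whole numbers: C 5.01, H 4.00, O 2.00

C5H4O2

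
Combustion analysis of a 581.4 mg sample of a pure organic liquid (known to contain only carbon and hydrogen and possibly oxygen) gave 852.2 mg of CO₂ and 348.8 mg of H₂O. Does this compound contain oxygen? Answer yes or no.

mol C = 0.8522 g CO₂ ÷ 44.009 g/mol = 0.019364 mol
mol H = 2 × 0.3488 g H₂O ÷ 18.015 g/mol = 0.038723 mol
C and H account for only 0.27162 g of the 0.5814 g sample; the remaining 0.30978 g must be oxygen.

yes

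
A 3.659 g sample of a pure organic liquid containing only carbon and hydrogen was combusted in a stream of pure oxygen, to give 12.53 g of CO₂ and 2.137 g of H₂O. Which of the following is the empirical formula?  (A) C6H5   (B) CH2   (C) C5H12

mol C = 12.53 g CO₂ ÷ 44.009 g/mol = 0.28471 mol
mol H = 2 × 2.137 g H₂O ÷ 18.015 g/mol = 0.23725 mol
Divide by the smallest (0.23725 mol): C 1.200, H 1.000
Multiplying each by 5 gives whole numbers: C 6.00, H 5.00

(A) C6H5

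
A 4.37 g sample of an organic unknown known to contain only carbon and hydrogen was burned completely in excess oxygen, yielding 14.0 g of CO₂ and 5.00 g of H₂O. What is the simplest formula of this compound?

mol C = 14.0 g CO₂ ÷ 44.009 g/mol = 0.3181 mol
mol H = 2 × 5.00 g H₂O ÷ 18.015 g/mol = 0.5551 mol
Divide by the smallest (0.3181 mol): C 1.000, H 1.745
Multiplying each by 4 gives whole numbers: C 4.00, H 6.98

C4H7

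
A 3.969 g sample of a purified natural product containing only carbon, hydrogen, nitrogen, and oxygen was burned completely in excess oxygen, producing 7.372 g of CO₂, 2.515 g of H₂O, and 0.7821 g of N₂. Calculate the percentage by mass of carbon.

50.69%

mol C = 7.372 g CO₂ ÷ 44.009 g/mol = 0.16751 mol
mol H = 2 × 2.515 g H₂O ÷ 18.015 g/mol = 0.27921 mol
mol N = 2 × 0.7821 g N₂ ÷ 28.014 g/mol = 0.055836 mol
mass O = 3.969 − (2.0120 + 0.28145 + 0.78210) = 0.89348 g → mol O = 0.89348 ÷ 15.999 = 0.055846 mol
mass % C = 2.0120 g ÷ 3.969 g × 100%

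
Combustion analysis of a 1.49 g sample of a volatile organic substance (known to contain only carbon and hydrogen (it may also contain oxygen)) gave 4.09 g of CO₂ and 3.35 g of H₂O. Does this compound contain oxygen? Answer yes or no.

no

mol C = 4.09 g CO₂ ÷ 44.009 g/mol = 0.09294 mol
mol H = 2 × 3.35 g H₂O ÷ 18.015 g/mol = 0.3719 mol
C and H together account for 1.491 g — essentially the entire 1.49 g sample — so the compound contains no oxygen.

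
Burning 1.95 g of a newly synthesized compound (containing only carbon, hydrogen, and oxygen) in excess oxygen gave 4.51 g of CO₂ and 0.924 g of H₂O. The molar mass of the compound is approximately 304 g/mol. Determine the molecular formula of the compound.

mol C = 4.51 g CO₂ ÷ 44.009 g/mol = 0.1025 mol
mol H = 2 × 0.924 g H₂O ÷ 18.015 g/mol = 0.1026 mol
mass O = 1.95 − (1.231 + 0.1034) = 0.6157 g → mol O = 0.6157 ÷ 15.999 = 0.03849 mol
Divide by the smallest (0.03849 mol): C 2.663, H 2.665, O 1.000
Multiplying each by 3 gives whole numbers: C 7.99, H 8.00, O 3.00
Empirical formula: C8H8O3
Empirical-formula mass = 152.15 g/mol; 304 ÷ 152.15 ≈ 2, so the molecular formula is C16H16O6.

C16H16O6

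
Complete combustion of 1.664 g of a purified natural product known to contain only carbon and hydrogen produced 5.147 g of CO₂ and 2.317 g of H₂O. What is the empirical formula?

C5H11

mol C = 5.147 g CO₂ ÷ 44.009 g/mol = 0.11695 mol
mol H = 2 × 2.317 g H₂O ÷ 18.015 g/mol = 0.25723 mol
Divide by the smallest (0.11695 mol): C 1.000, H 2.199
Multiplying each by 5 gives whole numbers: C 5.00, H 11.00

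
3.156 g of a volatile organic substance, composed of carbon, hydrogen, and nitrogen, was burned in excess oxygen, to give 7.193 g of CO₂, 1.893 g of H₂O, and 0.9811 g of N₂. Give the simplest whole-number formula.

mol C = 7.193 g CO₂ ÷ 44.009 g/mol = 0.16344 mol
mol H = 2 × 1.893 g H₂O ÷ 18.015 g/mol = 0.21016 mol
mol N = 2 × 0.9811 g N₂ ÷ 28.014 g/mol = 0.070044 mol
Divide by the smallest (0.070044 mol): C 2.333, H 3.000, N 1.000
Multiplying each by 3 gives whole numbers: C 7.00, H 9.00, N 3.00

C7H9N3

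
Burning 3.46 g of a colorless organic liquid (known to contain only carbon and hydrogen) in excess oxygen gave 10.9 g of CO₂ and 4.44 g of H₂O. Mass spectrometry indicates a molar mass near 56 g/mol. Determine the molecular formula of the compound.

C4H8

mol C = 10.9 g CO₂ ÷ 44.009 g/mol = 0.2477 mol
mol H = 2 × 4.44 g H₂O ÷ 18.015 g/mol = 0.4929 mol
Divide by the smallest (0.2477 mol): C 1.000, H 1.990
Empirical formula: CH2
Empirical-formula mass = 14.03 g/mol; 56 ÷ 14.03 ≈ 4, so the molecular formula is C4H8.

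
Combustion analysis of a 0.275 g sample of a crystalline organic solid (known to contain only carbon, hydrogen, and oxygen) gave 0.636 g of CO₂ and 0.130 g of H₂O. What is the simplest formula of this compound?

C8H8O3

mol C = 0.636 g CO₂ ÷ 44.009 g/mol = 0.01445 mol
mol H = 2 × 0.130 g H₂O ÷ 18.015 g/mol = 0.01443 mol
mass O = 0.275 − (0.1736 + 0.01455) = 0.08687 g → mol O = 0.08687 ÷ 15.999 = 0.005430 mol
Divide by the smallest (0.005430 mol): C 2.661, H 2.658, O 1.000
Multiplying each by 3 gives whole numbers: C 7.98, H 7.97, O 3.00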